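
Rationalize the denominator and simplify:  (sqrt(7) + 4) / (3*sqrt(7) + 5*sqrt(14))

(-12*sqrt(7) - 21 + 35*sqrt(2) + 20*sqrt(14))/287

Multiply numerator and denominator by -5*sqrt(14) + 3*sqrt(7).
Denominator becomes -287; numerator becomes -20*sqrt(14) - 35*sqrt(2) + 21 + 12*sqrt(7).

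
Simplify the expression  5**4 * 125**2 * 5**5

5**4 = 5**4; 125**2 = 5**6; 5**5 = 5**5
Combine exponents: 5**15

5**15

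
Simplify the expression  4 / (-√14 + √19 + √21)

(-13*√14 + 6*√21 + 8*√19 + 7*√114)/115

Group as (√19 + √21) - √14; multiply by (√19 + √21) + √14, then rationalise the remaining surd.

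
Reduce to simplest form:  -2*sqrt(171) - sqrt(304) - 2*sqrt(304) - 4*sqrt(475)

-38*sqrt(19)

2*sqrt(171) = 6*sqrt(19); sqrt(304) = 4*sqrt(19); 2*sqrt(304) = 8*sqrt(19); 4*sqrt(475) = 20*sqrt(19)
Combine: (-6 - 4 - 8 - 20)·sqrt(19) = -38*sqrt(19)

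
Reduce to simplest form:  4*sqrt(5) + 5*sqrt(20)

14*sqrt(5)

4*sqrt(5) = 4*sqrt(5); 5*sqrt(20) = 10*sqrt(5)
Combine: (4 + 10)·sqrt(5) = 14*sqrt(5)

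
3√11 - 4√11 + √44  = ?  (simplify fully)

3√11 = 3*√11; 4√11 = 4*√11; √44 = 2*√11
Combine: (3 - 4 + 2)·√11 = √11

√11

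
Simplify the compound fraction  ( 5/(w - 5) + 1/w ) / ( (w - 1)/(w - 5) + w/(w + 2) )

(6*w^2 + 7*w - 10)/(2*w^3 - 4*w^2 - 2*w)

Numerator: 5/(w - 5) + 1/w = (6*w - 5)/(w^2 - 5*w)
Denominator: (w - 1)/(w - 5) + w/(w + 2) = (2*w^2 - 4*w - 2)/(w^2 - 3*w - 10)
Divide: ((6*w - 5)/(w^2 - 5*w)) · ((w^2 - 3*w - 10)/(2*w^2 - 4*w - 2)) = (6*w^2 + 7*w - 10)/(2*w^3 - 4*w^2 - 2*w)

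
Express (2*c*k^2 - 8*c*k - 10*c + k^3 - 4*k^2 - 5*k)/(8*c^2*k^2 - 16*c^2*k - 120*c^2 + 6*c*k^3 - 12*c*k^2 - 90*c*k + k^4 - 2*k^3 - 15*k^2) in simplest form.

(k + 1)/(4*c*k + 12*c + k^2 + 3*k)

Factor: 2*c*k^2 - 8*c*k - 10*c + k^3 - 4*k^2 - 5*k = (2*c + k)*(k - 5)*(k + 1);  8*c^2*k^2 - 16*c^2*k - 120*c^2 + 6*c*k^3 - 12*c*k^2 - 90*c*k + k^4 - 2*k^3 - 15*k^2 = (k - 5)*(2*c + k)*(k + 3)*(4*c + k)
Cancel the common factors (2*c + k), (k - 5).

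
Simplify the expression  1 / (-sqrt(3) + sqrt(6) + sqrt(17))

(-10*sqrt(3) - 4*sqrt(17) + 7*sqrt(6) + 3*sqrt(34))/4

Group as (sqrt(6) + sqrt(17)) - sqrt(3); multiply by (sqrt(6) + sqrt(17)) + sqrt(3), then rationalise the remaining surd.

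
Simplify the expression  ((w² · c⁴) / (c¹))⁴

Inside the bracket: w² · c³
Raise to the power 4: w⁸ · c^12

c^12*w⁸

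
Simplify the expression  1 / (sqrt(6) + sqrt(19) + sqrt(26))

(-4*sqrt(741) - sqrt(26) + 13*sqrt(19) + 39*sqrt(6))/455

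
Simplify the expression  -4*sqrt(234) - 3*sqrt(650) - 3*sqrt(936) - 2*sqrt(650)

-55*sqrt(26)

4*sqrt(234) = 12*sqrt(26); 3*sqrt(650) = 15*sqrt(26); 3*sqrt(936) = 18*sqrt(26); 2*sqrt(650) = 10*sqrt(26)
Combine: (-12 - 15 - 18 - 10)·sqrt(26) = -55*sqrt(26)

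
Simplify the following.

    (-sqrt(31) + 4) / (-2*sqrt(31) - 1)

Multiply numerator and denominator by -1 + 2*sqrt(31).
Denominator becomes -123; numerator becomes -66 + 9*sqrt(31).

(-3*sqrt(31) + 22)/41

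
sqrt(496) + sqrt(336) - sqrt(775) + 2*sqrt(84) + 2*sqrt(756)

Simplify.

-sqrt(31) + 20*sqrt(21)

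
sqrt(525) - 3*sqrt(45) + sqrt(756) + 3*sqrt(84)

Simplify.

sqrt(525) = 5*sqrt(21); 3*sqrt(45) = 9*sqrt(5); sqrt(756) = 6*sqrt(21); 3*sqrt(84) = 6*sqrt(21)

-9*sqrt(5) + 17*sqrt(21)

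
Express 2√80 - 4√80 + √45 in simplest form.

-5*√5

2√80 = 8*√5; 4√80 = 16*√5; √45 = 3*√5
Combine: (8 - 16 + 3)·√5 = -5*√5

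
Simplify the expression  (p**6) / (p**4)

Quotient: p**2

p**2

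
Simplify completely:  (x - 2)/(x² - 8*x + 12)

Factor: x² - 8*x + 12 = (x - 6)·(x - 2)
Cancel the common factor (x - 2).

1/(x - 6)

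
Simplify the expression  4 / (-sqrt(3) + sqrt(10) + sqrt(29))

(-11*sqrt(10) - sqrt(870) + 18*sqrt(3) + 8*sqrt(29))/17

Group as (sqrt(10) + sqrt(29)) - sqrt(3); multiply by (sqrt(10) + sqrt(29)) + sqrt(3), then rationalise the remaining surd.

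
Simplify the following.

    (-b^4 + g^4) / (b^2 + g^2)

Difference of fourth powers: factor out (b^2 + g^2).

-b^2 + g^2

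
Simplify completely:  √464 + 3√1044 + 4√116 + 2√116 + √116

√464 = 4*√29; 3√1044 = 18*√29; 4√116 = 8*√29; 2√116 = 4*√29; √116 = 2*√29
Combine: (4 + 18 + 8 + 4 + 2)·√29 = 36*√29

36*√29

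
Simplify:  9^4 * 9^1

9^4 = 3^8; 9^1 = 3^2
Combine exponents: 3^10

3^10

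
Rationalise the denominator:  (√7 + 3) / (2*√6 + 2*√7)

(-3*√6 - √42 + 7 + 3*√7)/2

Multiply numerator and denominator by -2*√6 + 2*√7.
Denominator becomes 4; numerator becomes -6*√6 - 2*√42 + 14 + 6*√7.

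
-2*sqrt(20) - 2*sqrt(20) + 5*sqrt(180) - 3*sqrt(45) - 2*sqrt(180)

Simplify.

2*sqrt(20) = 4*sqrt(5); 2*sqrt(20) = 4*sqrt(5); 5*sqrt(180) = 30*sqrt(5); 3*sqrt(45) = 9*sqrt(5); 2*sqrt(180) = 12*sqrt(5)
Combine: (-4 - 4 + 30 - 9 - 12)·sqrt(5) = sqrt(5)

sqrt(5)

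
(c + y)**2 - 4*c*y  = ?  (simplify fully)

After expansion: c**2 - 2*c*y + y**2 — a perfect-square trinomial.

(c - y)**2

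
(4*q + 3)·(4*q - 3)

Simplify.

(4*q)^2 - (3)^2 = 16*q² - 9.

16*q² - 9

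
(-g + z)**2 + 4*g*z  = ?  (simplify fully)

Expanding gives g**2 + 2*g*z + z**2, a perfect square.

(g + z)**2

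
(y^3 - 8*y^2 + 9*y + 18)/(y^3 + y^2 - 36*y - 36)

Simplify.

Factor: y^3 - 8*y^2 + 9*y + 18 = (y - 3)*(y + 1)*(y - 6);  y^3 + y^2 - 36*y - 36 = (y + 1)*(y + 6)*(y - 6)
Cancel the common factors (y - 6), (y + 1).

(y - 3)/(y + 6)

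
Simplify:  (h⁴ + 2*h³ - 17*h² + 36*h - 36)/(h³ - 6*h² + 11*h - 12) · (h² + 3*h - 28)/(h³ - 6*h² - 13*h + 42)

(h² + 13*h + 42)/(h² - 4*h - 21)

Factor: h⁴ + 2*h³ - 17*h² + 36*h - 36 = (h² - 2*h + 3)·(h + 6)·(h - 2);  h³ - 6*h² + 11*h - 12 = (h - 4)·(h² - 2*h + 3);  h² + 3*h - 28 = (h + 7)·(h - 4);  h³ - 6*h² - 13*h + 42 = (h - 7)·(h + 3)·(h - 2)
Cancel the common factors (h² - 2*h + 3), (h - 4), (h - 2).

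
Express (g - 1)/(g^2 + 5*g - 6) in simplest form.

Factor: g^2 + 5*g - 6 = (g + 6)*(g - 1)
Cancel the common factor (g - 1).

1/(g + 6)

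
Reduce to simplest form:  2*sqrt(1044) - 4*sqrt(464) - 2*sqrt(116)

2*sqrt(1044) = 12*sqrt(29); 4*sqrt(464) = 16*sqrt(29); 2*sqrt(116) = 4*sqrt(29)
Combine: (12 - 16 - 4)·sqrt(29) = -8*sqrt(29)

-8*sqrt(29)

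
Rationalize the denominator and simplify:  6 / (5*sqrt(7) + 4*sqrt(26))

(-30*sqrt(7) + 24*sqrt(26))/241

Multiply numerator and denominator by -5*sqrt(7) + 4*sqrt(26).
Denominator becomes 241; numerator becomes -30*sqrt(7) + 24*sqrt(26).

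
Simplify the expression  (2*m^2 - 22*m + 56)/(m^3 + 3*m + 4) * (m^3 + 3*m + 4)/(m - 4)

2*m - 14

Factor: 2*m^2 - 22*m + 56 = 2*(m - 4)*(m - 7);  m^3 + 3*m + 4 = (m + 1)*(m^2 - m + 4);  m^3 + 3*m + 4 = (m^2 - m + 4)*(m + 1)
Cancel the common factors (m^2 - m + 4), (m + 1), (m - 4).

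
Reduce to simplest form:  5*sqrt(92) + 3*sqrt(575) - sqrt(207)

22*sqrt(23)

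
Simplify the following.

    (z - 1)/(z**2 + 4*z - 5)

Factor: z**2 + 4*z - 5 = (z - 1)*(z + 5)
Cancel the common factor (z - 1).

1/(z + 5)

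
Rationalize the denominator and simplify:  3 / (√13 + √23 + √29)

(-6*√8671 + 21*√29 + 57*√23 + 117*√13)/1147

Group as (√13 + √29) + √23; multiply by (√13 + √29) - √23, then rationalise the remaining surd.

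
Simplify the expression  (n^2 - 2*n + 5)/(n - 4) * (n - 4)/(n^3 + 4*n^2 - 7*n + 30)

Factor: n^3 + 4*n^2 - 7*n + 30 = (n + 6)*(n^2 - 2*n + 5)
Cancel the common factors (n^2 - 2*n + 5), (n - 4).

1/(n + 6)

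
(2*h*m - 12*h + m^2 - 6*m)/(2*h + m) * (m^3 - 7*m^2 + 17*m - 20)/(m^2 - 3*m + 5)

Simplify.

Factor: 2*h*m - 12*h + m^2 - 6*m = (m - 6)*(2*h + m);  m^3 - 7*m^2 + 17*m - 20 = (m - 4)*(m^2 - 3*m + 5)
Cancel the common factors (m^2 - 3*m + 5), (2*h + m).

m^2 - 10*m + 24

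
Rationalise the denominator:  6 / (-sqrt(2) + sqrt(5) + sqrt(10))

(-78*sqrt(2) - 18*sqrt(10) + 42*sqrt(5) + 120)/31

Group as (sqrt(5) + sqrt(10)) - sqrt(2); multiply by (sqrt(5) + sqrt(10)) + sqrt(2), then rationalise the remaining surd.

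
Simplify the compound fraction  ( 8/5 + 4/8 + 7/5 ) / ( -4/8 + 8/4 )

7/3

Numerator: 8/5 + 4/8 + 7/5 = 7/2
Denominator: -4/8 + 8/4 = 3/2
Divide: (7/2) · (2/3) = 7/3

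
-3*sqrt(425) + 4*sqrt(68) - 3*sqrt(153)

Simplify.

3*sqrt(425) = 15*sqrt(17); 4*sqrt(68) = 8*sqrt(17); 3*sqrt(153) = 9*sqrt(17)
Combine: (-15 + 8 - 9)·sqrt(17) = -16*sqrt(17)

-16*sqrt(17)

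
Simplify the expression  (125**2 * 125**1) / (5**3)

5**6

125**2 = 5**6; 125**1 = 5**3; 5**3 = 5**3
Combine exponents: 5**6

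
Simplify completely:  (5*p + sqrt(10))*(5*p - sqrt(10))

(5*p)**2 - (sqrt(10))**2 = 25*p**2 - 10.

25*p**2 - 10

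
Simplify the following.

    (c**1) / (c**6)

c**(-5)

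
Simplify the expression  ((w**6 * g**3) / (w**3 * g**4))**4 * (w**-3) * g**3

Inside the bracket: w**3 * (g**-1)
Raise to the power 4: w**12 * (g**-4)
Multiply by (w**-3) * g**3: add exponents.

w**9/g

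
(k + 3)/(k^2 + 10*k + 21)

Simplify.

1/(k + 7)

Factor: k^2 + 10*k + 21 = (k + 7)*(k + 3)
Cancel the common factor (k + 3).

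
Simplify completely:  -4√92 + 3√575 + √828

4√92 = 8*√23; 3√575 = 15*√23; √828 = 6*√23
Combine: (-8 + 15 + 6)·√23 = 13*√23

13*√23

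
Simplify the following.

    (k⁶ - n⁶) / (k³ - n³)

k³ + n³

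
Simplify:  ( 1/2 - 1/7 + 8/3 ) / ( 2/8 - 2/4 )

-254/21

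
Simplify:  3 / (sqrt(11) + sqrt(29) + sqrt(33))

Group as (sqrt(29) + sqrt(33)) + sqrt(11); multiply by (sqrt(29) + sqrt(33)) - sqrt(11), then rationalise the remaining surd.

(-22*sqrt(87) + 7*sqrt(33) + 15*sqrt(29) + 51*sqrt(11))/409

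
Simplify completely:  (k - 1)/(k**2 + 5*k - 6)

1/(k + 6)

Factor: k**2 + 5*k - 6 = (k - 1)*(k + 6)
Cancel the common factor (k - 1).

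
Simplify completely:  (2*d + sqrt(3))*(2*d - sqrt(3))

4*d^2 - 3

Product of conjugates: (P+Q)(P-Q) = P^2 - Q^2.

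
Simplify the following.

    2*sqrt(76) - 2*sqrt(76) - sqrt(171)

-3*sqrt(19)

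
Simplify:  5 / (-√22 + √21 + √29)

Group as (√21 + √29) - √22; multiply by (√21 + √29) + √22, then rationalise the remaining surd.

(-70*√22 + 35*√29 + 75*√21 + 5*√13398)/826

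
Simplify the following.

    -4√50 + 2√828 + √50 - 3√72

-33*√2 + 12*√23

4√50 = 20*√2; 2√828 = 12*√23; √50 = 5*√2; 3√72 = 18*√2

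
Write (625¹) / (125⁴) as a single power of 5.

5^(-8)

625¹ = 5^4; 125⁴ = 5^12
Combine exponents: 5^(-8)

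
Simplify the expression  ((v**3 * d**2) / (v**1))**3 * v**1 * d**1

Inside the bracket: v**2 * d**2
Raise to the power 3: v**6 * d**6
Multiply by v**1 * d**1: add exponents.

d**7*v**7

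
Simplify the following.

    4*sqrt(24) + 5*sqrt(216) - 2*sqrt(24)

34*sqrt(6)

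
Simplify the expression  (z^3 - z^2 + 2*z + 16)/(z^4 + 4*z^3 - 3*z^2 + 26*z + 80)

Factor: z^3 - z^2 + 2*z + 16 = (z + 2)*(z^2 - 3*z + 8);  z^4 + 4*z^3 - 3*z^2 + 26*z + 80 = (z + 2)*(z + 5)*(z^2 - 3*z + 8)
Cancel the common factors (z^2 - 3*z + 8), (z + 2).

1/(z + 5)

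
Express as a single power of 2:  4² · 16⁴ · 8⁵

4² = 2^4; 16⁴ = 2^16; 8⁵ = 2^15
Combine exponents: 2^35

2^35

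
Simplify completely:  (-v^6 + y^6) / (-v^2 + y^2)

v^4 + v^2*y^2 + y^4

Factor y^6 - v^6 and cancel (-v^2 + y^2).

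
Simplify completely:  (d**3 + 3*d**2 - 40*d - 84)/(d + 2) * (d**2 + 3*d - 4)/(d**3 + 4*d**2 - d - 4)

(d**2 + d - 42)/(d + 1)

Factor: d**3 + 3*d**2 - 40*d - 84 = (d + 7)*(d + 2)*(d - 6);  d**2 + 3*d - 4 = (d - 1)*(d + 4);  d**3 + 4*d**2 - d - 4 = (d + 1)*(d - 1)*(d + 4)
Cancel the common factors (d - 1), (d + 4), (d + 2).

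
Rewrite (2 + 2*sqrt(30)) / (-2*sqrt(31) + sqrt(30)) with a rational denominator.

(-2*sqrt(930) - 30 - 2*sqrt(31) - sqrt(30))/47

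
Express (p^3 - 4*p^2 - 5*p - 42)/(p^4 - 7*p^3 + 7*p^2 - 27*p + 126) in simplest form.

Factor: p^3 - 4*p^2 - 5*p - 42 = (p - 6)*(p^2 + 2*p + 7);  p^4 - 7*p^3 + 7*p^2 - 27*p + 126 = (p - 6)*(p^2 + 2*p + 7)*(p - 3)
Cancel the common factors (p^2 + 2*p + 7), (p - 6).

1/(p - 3)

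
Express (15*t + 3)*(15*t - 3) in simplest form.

Product of conjugates: (P+Q)(P-Q) = P**2 - Q**2.

225*t**2 - 9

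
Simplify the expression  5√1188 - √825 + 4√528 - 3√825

26*√33

5√1188 = 30*√33; √825 = 5*√33; 4√528 = 16*√33; 3√825 = 15*√33
Combine: (30 - 5 + 16 - 15)·√33 = 26*√33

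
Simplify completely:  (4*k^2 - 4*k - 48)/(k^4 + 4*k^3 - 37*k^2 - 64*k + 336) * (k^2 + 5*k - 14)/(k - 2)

(4*k + 12)/(k^2 + k - 12)

Factor: 4*k^2 - 4*k - 48 = 4*(k - 4)*(k + 3);  k^4 + 4*k^3 - 37*k^2 - 64*k + 336 = (k + 4)*(k + 7)*(k - 4)*(k - 3);  k^2 + 5*k - 14 = (k + 7)*(k - 2)
Cancel the common factors (k + 7), (k - 2), (k - 4).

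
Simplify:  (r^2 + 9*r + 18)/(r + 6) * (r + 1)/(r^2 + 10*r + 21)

Factor: r^2 + 9*r + 18 = (r + 6)*(r + 3);  r^2 + 10*r + 21 = (r + 7)*(r + 3)
Cancel the common factors (r + 6), (r + 3).

(r + 1)/(r + 7)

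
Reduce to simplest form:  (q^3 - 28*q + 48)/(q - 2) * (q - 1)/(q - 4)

q^2 + 5*q - 6

Factor: q^3 - 28*q + 48 = (q - 4)*(q + 6)*(q - 2)
Cancel the common factors (q - 4), (q - 2).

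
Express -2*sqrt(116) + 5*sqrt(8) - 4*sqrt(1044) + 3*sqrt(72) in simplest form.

2*sqrt(116) = 4*sqrt(29); 5*sqrt(8) = 10*sqrt(2); 4*sqrt(1044) = 24*sqrt(29); 3*sqrt(72) = 18*sqrt(2)

-28*sqrt(29) + 28*sqrt(2)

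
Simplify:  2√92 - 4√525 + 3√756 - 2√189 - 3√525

-23*√21 + 4*√23

2√92 = 4*√23; 4√525 = 20*√21; 3√756 = 18*√21; 2√189 = 6*√21; 3√525 = 15*√21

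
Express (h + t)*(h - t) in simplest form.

h^2 - t^2

Difference of squares with P = h, Q = t.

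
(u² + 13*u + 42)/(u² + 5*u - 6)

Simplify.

Factor: u² + 13*u + 42 = (u + 7)·(u + 6);  u² + 5*u - 6 = (u + 6)·(u - 1)
Cancel the common factor (u + 6).

(u + 7)/(u - 1)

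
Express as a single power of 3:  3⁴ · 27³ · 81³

3⁴ = 3^4; 27³ = 3^9; 81³ = 3^12
Combine exponents: 3^25

3^25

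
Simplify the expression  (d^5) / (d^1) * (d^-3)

Quotient: d^4
Multiply by (d^-3): add exponents.

d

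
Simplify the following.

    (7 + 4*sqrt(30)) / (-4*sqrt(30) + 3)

Multiply numerator and denominator by 3 + 4*sqrt(30).
Denominator becomes -471; numerator becomes 40*sqrt(30) + 501.

(-501 - 40*sqrt(30))/471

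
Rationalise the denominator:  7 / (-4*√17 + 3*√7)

(-28*√17 - 21*√7)/209

Multiply numerator and denominator by 3*√7 + 4*√17.
Denominator becomes -209; numerator becomes 21*√7 + 28*√17.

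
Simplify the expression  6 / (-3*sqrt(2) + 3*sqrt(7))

(2*sqrt(2) + 2*sqrt(7))/5

Multiply numerator and denominator by 3*sqrt(2) + 3*sqrt(7).
Denominator becomes 45; numerator becomes 18*sqrt(2) + 18*sqrt(7).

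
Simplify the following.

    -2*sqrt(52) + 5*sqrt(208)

2*sqrt(52) = 4*sqrt(13); 5*sqrt(208) = 20*sqrt(13)
Combine: (-4 + 20)·sqrt(13) = 16*sqrt(13)

16*sqrt(13)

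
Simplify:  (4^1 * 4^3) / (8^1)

2^5

4^1 = 2^2; 4^3 = 2^6; 8^1 = 2^3
Combine exponents: 2^5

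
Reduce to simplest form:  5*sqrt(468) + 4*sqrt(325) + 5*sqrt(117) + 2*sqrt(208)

5*sqrt(468) = 30*sqrt(13); 4*sqrt(325) = 20*sqrt(13); 5*sqrt(117) = 15*sqrt(13); 2*sqrt(208) = 8*sqrt(13)
Combine: (30 + 20 + 15 + 8)·sqrt(13) = 73*sqrt(13)

73*sqrt(13)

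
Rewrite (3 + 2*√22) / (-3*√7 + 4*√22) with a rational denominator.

Multiply numerator and denominator by 3*√7 + 4*√22.
Denominator becomes 289; numerator becomes 9*√7 + 12*√22 + 6*√154 + 176.

(9*√7 + 12*√22 + 6*√154 + 176)/289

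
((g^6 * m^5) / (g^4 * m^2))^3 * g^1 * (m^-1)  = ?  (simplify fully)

g^7*m^8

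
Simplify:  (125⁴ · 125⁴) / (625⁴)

5^8

125⁴ = 5^12; 125⁴ = 5^12; 625⁴ = 5^16
Combine exponents: 5^8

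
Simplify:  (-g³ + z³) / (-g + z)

g² + g*z + z²

Factor as (a-b)(a^2+ab+b^2) with a=z, b=g.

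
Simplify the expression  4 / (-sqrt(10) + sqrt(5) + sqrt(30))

(-28*sqrt(5) - 16*sqrt(15) + 20*sqrt(10) + 12*sqrt(30))/5

Group as (sqrt(5) + sqrt(30)) - sqrt(10); multiply by (sqrt(5) + sqrt(30)) + sqrt(10), then rationalise the remaining surd.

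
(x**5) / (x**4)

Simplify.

x

Quotient: x**1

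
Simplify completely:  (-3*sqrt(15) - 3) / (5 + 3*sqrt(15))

Multiply numerator and denominator by -3*sqrt(15) + 5.
Denominator becomes -110; numerator becomes -6*sqrt(15) + 120.

(-60 + 3*sqrt(15))/55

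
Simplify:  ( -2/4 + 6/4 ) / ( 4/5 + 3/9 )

Numerator: -2/4 + 6/4 = 1
Denominator: 4/5 + 3/9 = 17/15
Divide: (1) · (15/17) = 15/17

15/17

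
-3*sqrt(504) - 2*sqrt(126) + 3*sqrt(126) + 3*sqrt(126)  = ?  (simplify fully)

3*sqrt(504) = 18*sqrt(14); 2*sqrt(126) = 6*sqrt(14); 3*sqrt(126) = 9*sqrt(14); 3*sqrt(126) = 9*sqrt(14)
Combine: (-18 - 6 + 9 + 9)·sqrt(14) = -6*sqrt(14)

-6*sqrt(14)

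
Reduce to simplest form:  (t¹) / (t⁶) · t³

Quotient: (t^-5)
Multiply by t³: add exponents.

t^(-2)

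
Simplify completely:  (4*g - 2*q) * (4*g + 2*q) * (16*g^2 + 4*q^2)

256*g^4 - 16*q^4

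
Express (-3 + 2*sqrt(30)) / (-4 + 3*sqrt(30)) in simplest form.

(-sqrt(30) + 168)/254

Multiply numerator and denominator by -3*sqrt(30) - 4.
Denominator becomes -254; numerator becomes -168 + sqrt(30).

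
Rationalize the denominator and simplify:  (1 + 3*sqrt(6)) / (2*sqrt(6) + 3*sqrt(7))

Multiply numerator and denominator by -3*sqrt(7) + 2*sqrt(6).
Denominator becomes -39; numerator becomes -9*sqrt(42) - 3*sqrt(7) + 2*sqrt(6) + 36.

(-36 - 2*sqrt(6) + 3*sqrt(7) + 9*sqrt(42))/39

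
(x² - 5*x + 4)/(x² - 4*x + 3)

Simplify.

(x - 4)/(x - 3)

Factor: x² - 5*x + 4 = (x - 1)·(x - 4);  x² - 4*x + 3 = (x - 3)·(x - 1)
Cancel the common factor (x - 1).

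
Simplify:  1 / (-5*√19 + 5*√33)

Multiply numerator and denominator by 5*√19 + 5*√33.
Denominator becomes 350; numerator becomes 5*√19 + 5*√33.

(√19 + √33)/70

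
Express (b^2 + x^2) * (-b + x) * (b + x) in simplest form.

-b^4 + x^4

(x+b)(x-b) = -b^2 + x^2; continue pairing.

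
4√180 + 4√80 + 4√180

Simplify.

4√180 = 24*√5; 4√80 = 16*√5; 4√180 = 24*√5
Combine: (24 + 16 + 24)·√5 = 64*√5

64*√5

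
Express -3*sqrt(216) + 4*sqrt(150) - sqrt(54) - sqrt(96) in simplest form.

-5*sqrt(6)

3*sqrt(216) = 18*sqrt(6); 4*sqrt(150) = 20*sqrt(6); sqrt(54) = 3*sqrt(6); sqrt(96) = 4*sqrt(6)
Combine: (-18 + 20 - 3 - 4)·sqrt(6) = -5*sqrt(6)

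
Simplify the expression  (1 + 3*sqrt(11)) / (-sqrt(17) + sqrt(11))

(-3*sqrt(187) - 33 - sqrt(17) - sqrt(11))/6

Multiply numerator and denominator by sqrt(11) + sqrt(17).
Denominator becomes -6; numerator becomes sqrt(11) + sqrt(17) + 33 + 3*sqrt(187).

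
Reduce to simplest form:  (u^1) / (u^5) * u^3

1/u

Quotient: (u^-4)
Multiply by u^3: add exponents.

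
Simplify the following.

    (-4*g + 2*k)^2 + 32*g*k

4*(2*g + k)^2

Expand the square and combine the 32*g*k term.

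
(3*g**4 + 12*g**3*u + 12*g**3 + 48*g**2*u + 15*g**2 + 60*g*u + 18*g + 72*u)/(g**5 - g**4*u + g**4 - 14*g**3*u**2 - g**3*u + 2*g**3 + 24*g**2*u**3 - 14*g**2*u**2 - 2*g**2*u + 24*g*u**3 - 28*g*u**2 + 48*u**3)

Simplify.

Factor: 3*g**4 + 12*g**3*u + 12*g**3 + 48*g**2*u + 15*g**2 + 60*g*u + 18*g + 72*u = 3*(g**2 + g + 2)*(g + 4*u)*(g + 3);  g**5 - g**4*u + g**4 - 14*g**3*u**2 - g**3*u + 2*g**3 + 24*g**2*u**3 - 14*g**2*u**2 - 2*g**2*u + 24*g*u**3 - 28*g*u**2 + 48*u**3 = (g - 3*u)*(g + 4*u)*(g - 2*u)*(g**2 + g + 2)
Cancel the common factors (g**2 + g + 2), (g + 4*u).

(3*g + 9)/(g**2 - 5*g*u + 6*u**2)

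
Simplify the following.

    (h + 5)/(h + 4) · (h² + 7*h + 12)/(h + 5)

h + 3

Factor: h² + 7*h + 12 = (h + 4)·(h + 3)
Cancel the common factors (h + 4), (h + 5).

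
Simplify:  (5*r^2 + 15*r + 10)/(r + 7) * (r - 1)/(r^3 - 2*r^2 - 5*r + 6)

(5*r + 5)/(r^2 + 4*r - 21)

Factor: 5*r^2 + 15*r + 10 = 5*(r + 1)*(r + 2);  r^3 - 2*r^2 - 5*r + 6 = (r - 1)*(r - 3)*(r + 2)
Cancel the common factors (r - 1), (r + 2).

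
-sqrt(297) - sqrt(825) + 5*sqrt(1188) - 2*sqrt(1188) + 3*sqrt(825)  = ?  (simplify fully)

25*sqrt(33)

sqrt(297) = 3*sqrt(33); sqrt(825) = 5*sqrt(33); 5*sqrt(1188) = 30*sqrt(33); 2*sqrt(1188) = 12*sqrt(33); 3*sqrt(825) = 15*sqrt(33)
Combine: (-3 - 5 + 30 - 12 + 15)·sqrt(33) = 25*sqrt(33)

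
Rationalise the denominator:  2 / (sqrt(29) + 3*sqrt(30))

Multiply numerator and denominator by -3*sqrt(30) + sqrt(29).
Denominator becomes -241; numerator becomes -6*sqrt(30) + 2*sqrt(29).

(-2*sqrt(29) + 6*sqrt(30))/241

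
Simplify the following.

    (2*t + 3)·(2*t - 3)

4*t² - 9

Product of conjugates: (P+Q)(P-Q) = P^2 - Q^2.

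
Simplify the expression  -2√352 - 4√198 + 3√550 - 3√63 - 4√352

2√352 = 8*√22; 4√198 = 12*√22; 3√550 = 15*√22; 3√63 = 9*√7; 4√352 = 16*√22

-21*√22 - 9*√7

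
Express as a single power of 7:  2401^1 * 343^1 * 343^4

7^19

2401^1 = 7^4; 343^1 = 7^3; 343^4 = 7^12
Combine exponents: 7^19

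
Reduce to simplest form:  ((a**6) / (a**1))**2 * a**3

a**13

Inside the bracket: a**5
Raise to the power 2: a**10
Multiply by a**3: add exponents.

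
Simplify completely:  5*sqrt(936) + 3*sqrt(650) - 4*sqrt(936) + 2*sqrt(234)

27*sqrt(26)

5*sqrt(936) = 30*sqrt(26); 3*sqrt(650) = 15*sqrt(26); 4*sqrt(936) = 24*sqrt(26); 2*sqrt(234) = 6*sqrt(26)
Combine: (30 + 15 - 24 + 6)·sqrt(26) = 27*sqrt(26)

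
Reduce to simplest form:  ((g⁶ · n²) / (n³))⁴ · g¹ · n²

g^25/n²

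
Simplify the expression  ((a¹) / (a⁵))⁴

Inside the bracket: (a^-4)
Raise to the power 4: (a^-16)

a^(-16)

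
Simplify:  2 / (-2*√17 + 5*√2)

(-2*√17 - 5*√2)/9

Multiply numerator and denominator by 5*√2 + 2*√17.
Denominator becomes -18; numerator becomes 10*√2 + 4*√17.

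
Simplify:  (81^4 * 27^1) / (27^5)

81^4 = 3^16; 27^1 = 3^3; 27^5 = 3^15
Combine exponents: 3^4

3^4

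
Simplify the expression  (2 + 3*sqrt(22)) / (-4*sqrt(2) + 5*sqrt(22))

Multiply numerator and denominator by 4*sqrt(2) + 5*sqrt(22).
Denominator becomes 518; numerator becomes 8*sqrt(2) + 10*sqrt(22) + 24*sqrt(11) + 330.

(4*sqrt(2) + 5*sqrt(22) + 12*sqrt(11) + 165)/259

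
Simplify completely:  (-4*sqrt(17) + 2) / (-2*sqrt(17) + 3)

(8*sqrt(17) + 130)/59

Multiply numerator and denominator by 3 + 2*sqrt(17).
Denominator becomes -59; numerator becomes -130 - 8*sqrt(17).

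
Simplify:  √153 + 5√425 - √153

25*√17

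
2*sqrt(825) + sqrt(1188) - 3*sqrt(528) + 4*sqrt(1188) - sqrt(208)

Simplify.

2*sqrt(825) = 10*sqrt(33); sqrt(1188) = 6*sqrt(33); 3*sqrt(528) = 12*sqrt(33); 4*sqrt(1188) = 24*sqrt(33); sqrt(208) = 4*sqrt(13)

-4*sqrt(13) + 28*sqrt(33)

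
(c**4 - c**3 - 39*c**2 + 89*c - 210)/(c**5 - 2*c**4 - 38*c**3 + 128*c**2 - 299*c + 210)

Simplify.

Factor: c**4 - c**3 - 39*c**2 + 89*c - 210 = (c - 6)*(c + 7)*(c**2 - 2*c + 5);  c**5 - 2*c**4 - 38*c**3 + 128*c**2 - 299*c + 210 = (c**2 - 2*c + 5)*(c + 7)*(c - 1)*(c - 6)
Cancel the common factors (c**2 - 2*c + 5), (c + 7), (c - 6).

1/(c - 1)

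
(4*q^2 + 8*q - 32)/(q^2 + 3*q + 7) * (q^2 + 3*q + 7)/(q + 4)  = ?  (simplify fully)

Factor: 4*q^2 + 8*q - 32 = 4*(q + 4)*(q - 2)
Cancel the common factors (q^2 + 3*q + 7), (q + 4).

4*q - 8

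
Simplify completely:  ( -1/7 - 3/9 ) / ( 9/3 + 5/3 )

Numerator: -1/7 - 3/9 = -10/21
Denominator: 9/3 + 5/3 = 14/3
Divide: (-10/21) · (3/14) = -5/49

-5/49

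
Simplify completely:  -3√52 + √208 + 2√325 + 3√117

3√52 = 6*√13; √208 = 4*√13; 2√325 = 10*√13; 3√117 = 9*√13
Combine: (-6 + 4 + 10 + 9)·√13 = 17*√13

17*√13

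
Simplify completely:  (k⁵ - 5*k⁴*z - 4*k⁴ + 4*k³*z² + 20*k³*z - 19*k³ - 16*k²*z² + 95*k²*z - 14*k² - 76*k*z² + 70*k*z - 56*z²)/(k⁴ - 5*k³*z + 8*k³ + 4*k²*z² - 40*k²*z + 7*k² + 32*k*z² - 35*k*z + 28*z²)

(k² - 5*k - 14)/(k + 7)

Factor: k⁵ - 5*k⁴*z - 4*k⁴ + 4*k³*z² + 20*k³*z - 19*k³ - 16*k²*z² + 95*k²*z - 14*k² - 76*k*z² + 70*k*z - 56*z² = (k - z)·(k + 2)·(k - 7)·(k + 1)·(k - 4*z);  k⁴ - 5*k³*z + 8*k³ + 4*k²*z² - 40*k²*z + 7*k² + 32*k*z² - 35*k*z + 28*z² = (k + 1)·(k - z)·(k - 4*z)·(k + 7)
Cancel the common factors (k - z), (k - 4*z), (k + 1).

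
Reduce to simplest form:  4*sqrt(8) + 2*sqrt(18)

4*sqrt(8) = 8*sqrt(2); 2*sqrt(18) = 6*sqrt(2)
Combine: (8 + 6)·sqrt(2) = 14*sqrt(2)

14*sqrt(2)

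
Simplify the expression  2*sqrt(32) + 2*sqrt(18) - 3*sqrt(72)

2*sqrt(32) = 8*sqrt(2); 2*sqrt(18) = 6*sqrt(2); 3*sqrt(72) = 18*sqrt(2)
Combine: (8 + 6 - 18)·sqrt(2) = -4*sqrt(2)

-4*sqrt(2)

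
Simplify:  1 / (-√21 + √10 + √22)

Group as (√10 + √22) - √21; multiply by (√10 + √22) + √21, then rationalise the remaining surd.

(-11*√21 + 9*√22 + 33*√10 + 4*√1155)/759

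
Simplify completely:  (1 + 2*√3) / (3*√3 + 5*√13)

(-18 - 3*√3 + 5*√13 + 10*√39)/298

Multiply numerator and denominator by -5*√13 + 3*√3.
Denominator becomes -298; numerator becomes -10*√39 - 5*√13 + 3*√3 + 18.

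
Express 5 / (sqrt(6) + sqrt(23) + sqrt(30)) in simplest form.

(-60*sqrt(115) - 5*sqrt(30) + 65*sqrt(23) + 235*sqrt(6))/551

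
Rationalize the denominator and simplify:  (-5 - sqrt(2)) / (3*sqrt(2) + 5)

(-19 + 10*sqrt(2))/7

Multiply numerator and denominator by -3*sqrt(2) + 5.
Denominator becomes 7; numerator becomes -19 + 10*sqrt(2).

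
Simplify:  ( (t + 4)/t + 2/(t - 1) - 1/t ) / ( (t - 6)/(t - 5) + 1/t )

Numerator: (t + 4)/t + 2/(t - 1) - 1/t = (t^2 + 4*t - 3)/(t^2 - t)
Denominator: (t - 6)/(t - 5) + 1/t = (t^2 - 5*t - 5)/(t^2 - 5*t)
Divide: ((t^2 + 4*t - 3)/(t^2 - t)) · ((t^2 - 5*t)/(t^2 - 5*t - 5)) = (t^3 - t^2 - 23*t + 15)/(t^3 - 6*t^2 + 5)

(t^3 - t^2 - 23*t + 15)/(t^3 - 6*t^2 + 5)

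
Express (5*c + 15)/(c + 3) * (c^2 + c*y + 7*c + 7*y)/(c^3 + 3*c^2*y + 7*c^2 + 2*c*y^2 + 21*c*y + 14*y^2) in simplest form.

5/(c + 2*y)

Factor: 5*c + 15 = 5*(c + 3);  c^2 + c*y + 7*c + 7*y = (c + y)*(c + 7);  c^3 + 3*c^2*y + 7*c^2 + 2*c*y^2 + 21*c*y + 14*y^2 = (c + y)*(c + 2*y)*(c + 7)
Cancel the common factors (c + 7), (c + y), (c + 3).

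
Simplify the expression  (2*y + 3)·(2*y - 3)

Product of conjugates: (P+Q)(P-Q) = P^2 - Q^2.

4*y² - 9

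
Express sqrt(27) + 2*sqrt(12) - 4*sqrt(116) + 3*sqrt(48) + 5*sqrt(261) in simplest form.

sqrt(27) = 3*sqrt(3); 2*sqrt(12) = 4*sqrt(3); 4*sqrt(116) = 8*sqrt(29); 3*sqrt(48) = 12*sqrt(3); 5*sqrt(261) = 15*sqrt(29)

19*sqrt(3) + 7*sqrt(29)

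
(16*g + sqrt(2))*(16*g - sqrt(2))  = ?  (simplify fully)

Difference of squares with P = 16*g, Q = sqrt(2).

256*g^2 - 2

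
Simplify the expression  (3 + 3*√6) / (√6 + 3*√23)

(-6 - √6 + 3*√23 + 3*√138)/67

Multiply numerator and denominator by -3*√23 + √6.
Denominator becomes -201; numerator becomes -9*√138 - 9*√23 + 3*√6 + 18.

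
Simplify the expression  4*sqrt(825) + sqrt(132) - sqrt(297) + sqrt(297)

22*sqrt(33)

4*sqrt(825) = 20*sqrt(33); sqrt(132) = 2*sqrt(33); sqrt(297) = 3*sqrt(33); sqrt(297) = 3*sqrt(33)
Combine: (20 + 2 - 3 + 3)·sqrt(33) = 22*sqrt(33)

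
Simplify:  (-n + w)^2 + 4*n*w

(n + w)^2

After expansion: n^2 + 2*n*w + w^2 — a perfect-square trinomial.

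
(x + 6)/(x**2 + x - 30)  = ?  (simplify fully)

Factor: x**2 + x - 30 = (x - 5)*(x + 6)
Cancel the common factor (x + 6).

1/(x - 5)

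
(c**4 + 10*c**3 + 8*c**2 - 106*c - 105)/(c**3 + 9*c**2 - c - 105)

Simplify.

c + 1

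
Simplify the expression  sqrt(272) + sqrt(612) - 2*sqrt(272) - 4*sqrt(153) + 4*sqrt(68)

sqrt(272) = 4*sqrt(17); sqrt(612) = 6*sqrt(17); 2*sqrt(272) = 8*sqrt(17); 4*sqrt(153) = 12*sqrt(17); 4*sqrt(68) = 8*sqrt(17)
Combine: (4 + 6 - 8 - 12 + 8)·sqrt(17) = -2*sqrt(17)

-2*sqrt(17)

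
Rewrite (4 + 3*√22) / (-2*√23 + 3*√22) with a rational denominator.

Multiply numerator and denominator by 2*√23 + 3*√22.
Denominator becomes 106; numerator becomes 8*√23 + 12*√22 + 6*√506 + 198.

(4*√23 + 6*√22 + 3*√506 + 99)/53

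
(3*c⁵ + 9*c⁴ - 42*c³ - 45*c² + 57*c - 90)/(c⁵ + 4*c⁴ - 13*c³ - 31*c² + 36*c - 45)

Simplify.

(3*c + 6)/(c + 3)

Factor: 3*c⁵ + 9*c⁴ - 42*c³ - 45*c² + 57*c - 90 = 3·(c + 5)·(c - 3)·(c² - c + 1)·(c + 2);  c⁵ + 4*c⁴ - 13*c³ - 31*c² + 36*c - 45 = (c² - c + 1)·(c - 3)·(c + 5)·(c + 3)
Cancel the common factors (c² - c + 1), (c + 5), (c - 3).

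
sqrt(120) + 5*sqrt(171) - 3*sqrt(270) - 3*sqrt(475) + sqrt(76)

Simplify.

-7*sqrt(30) + 2*sqrt(19)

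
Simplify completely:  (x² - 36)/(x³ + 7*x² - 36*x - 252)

1/(x + 7)

Factor: x² - 36 = (x + 6)·(x - 6);  x³ + 7*x² - 36*x - 252 = (x + 7)·(x + 6)·(x - 6)
Cancel the common factors (x - 6), (x + 6).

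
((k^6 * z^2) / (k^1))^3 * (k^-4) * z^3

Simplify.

k^11*z^9

Inside the bracket: k^5 * z^2
Raise to the power 3: k^15 * z^6
Multiply by (k^-4) * z^3: add exponents.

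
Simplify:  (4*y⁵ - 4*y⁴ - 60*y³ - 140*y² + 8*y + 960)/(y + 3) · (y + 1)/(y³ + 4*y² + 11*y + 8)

4*y² - 28*y + 40

Factor: 4*y⁵ - 4*y⁴ - 60*y³ - 140*y² + 8*y + 960 = 4·(y - 5)·(y - 2)·(y + 3)·(y² + 3*y + 8);  y³ + 4*y² + 11*y + 8 = (y² + 3*y + 8)·(y + 1)
Cancel the common factors (y² + 3*y + 8), (y + 3), (y + 1).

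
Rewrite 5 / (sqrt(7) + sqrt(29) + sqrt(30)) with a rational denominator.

(-5*sqrt(6090) + 15*sqrt(30) + 20*sqrt(29) + 130*sqrt(7))/388

Group as (sqrt(7) + sqrt(30)) + sqrt(29); multiply by (sqrt(7) + sqrt(30)) - sqrt(29), then rationalise the remaining surd.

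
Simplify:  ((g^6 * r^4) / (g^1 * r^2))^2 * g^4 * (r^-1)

Inside the bracket: g^5 * r^2
Raise to the power 2: g^10 * r^4
Multiply by g^4 * (r^-1): add exponents.

g^14*r^3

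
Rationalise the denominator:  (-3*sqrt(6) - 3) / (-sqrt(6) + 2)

(9*sqrt(6) + 24)/2

Multiply numerator and denominator by 2 + sqrt(6).
Denominator becomes -2; numerator becomes -24 - 9*sqrt(6).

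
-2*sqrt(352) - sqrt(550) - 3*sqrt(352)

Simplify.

-25*sqrt(22)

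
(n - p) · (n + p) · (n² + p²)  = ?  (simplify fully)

(n+p)(n-p) = n² - p²; continue pairing.

n⁴ - p⁴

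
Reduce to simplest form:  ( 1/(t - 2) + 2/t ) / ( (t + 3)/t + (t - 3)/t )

Numerator: 1/(t - 2) + 2/t = (3*t - 4)/(t**2 - 2*t)
Denominator: (t + 3)/t + (t - 3)/t = 2
Divide: ((3*t - 4)/(t**2 - 2*t)) · (1/2) = (3*t - 4)/(2*t**2 - 4*t)

(3*t - 4)/(2*t**2 - 4*t)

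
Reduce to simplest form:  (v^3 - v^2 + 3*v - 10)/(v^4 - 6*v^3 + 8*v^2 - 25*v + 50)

1/(v - 5)

Factor: v^3 - v^2 + 3*v - 10 = (v - 2)*(v^2 + v + 5);  v^4 - 6*v^3 + 8*v^2 - 25*v + 50 = (v - 5)*(v^2 + v + 5)*(v - 2)
Cancel the common factors (v^2 + v + 5), (v - 2).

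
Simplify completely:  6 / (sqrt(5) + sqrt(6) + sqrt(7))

(-3*sqrt(210) + 6*sqrt(7) + 9*sqrt(6) + 12*sqrt(5))/26

Group as (sqrt(5) + sqrt(6)) + sqrt(7); multiply by (sqrt(5) + sqrt(6)) - sqrt(7), then rationalise the remaining surd.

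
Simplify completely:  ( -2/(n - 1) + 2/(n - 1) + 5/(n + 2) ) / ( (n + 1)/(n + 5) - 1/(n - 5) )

Numerator: -2/(n - 1) + 2/(n - 1) + 5/(n + 2) = 5/(n + 2)
Denominator: (n + 1)/(n + 5) - 1/(n - 5) = (n^2 - 5*n - 10)/(n^2 - 25)
Divide: (5/(n + 2)) · ((n^2 - 25)/(n^2 - 5*n - 10)) = (5*n^2 - 125)/(n^3 - 3*n^2 - 20*n - 20)

(5*n^2 - 125)/(n^3 - 3*n^2 - 20*n - 20)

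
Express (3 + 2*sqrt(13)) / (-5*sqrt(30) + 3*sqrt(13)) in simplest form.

(-10*sqrt(390) - 15*sqrt(30) - 78 - 9*sqrt(13))/633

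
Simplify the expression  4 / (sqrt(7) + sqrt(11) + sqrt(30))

Group as (sqrt(11) + sqrt(30)) + sqrt(7); multiply by (sqrt(11) + sqrt(30)) - sqrt(7), then rationalise the remaining surd.

(-2*sqrt(2310) - 12*sqrt(30) + 26*sqrt(11) + 34*sqrt(7))/41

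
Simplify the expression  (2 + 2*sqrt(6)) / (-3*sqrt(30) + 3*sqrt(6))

(-6*sqrt(5) - 6 - sqrt(30) - sqrt(6))/36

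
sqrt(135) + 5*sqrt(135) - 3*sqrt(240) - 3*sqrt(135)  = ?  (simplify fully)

sqrt(135) = 3*sqrt(15); 5*sqrt(135) = 15*sqrt(15); 3*sqrt(240) = 12*sqrt(15); 3*sqrt(135) = 9*sqrt(15)
Combine: (3 + 15 - 12 - 9)·sqrt(15) = -3*sqrt(15)

-3*sqrt(15)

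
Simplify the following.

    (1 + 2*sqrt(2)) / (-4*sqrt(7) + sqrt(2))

Multiply numerator and denominator by sqrt(2) + 4*sqrt(7).
Denominator becomes -110; numerator becomes sqrt(2) + 4 + 4*sqrt(7) + 8*sqrt(14).

(-8*sqrt(14) - 4*sqrt(7) - 4 - sqrt(2))/110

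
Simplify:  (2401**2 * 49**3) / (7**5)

7**9

2401**2 = 7**8; 49**3 = 7**6; 7**5 = 7**5
Combine exponents: 7**9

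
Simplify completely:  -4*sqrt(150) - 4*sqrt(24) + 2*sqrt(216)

-16*sqrt(6)

4*sqrt(150) = 20*sqrt(6); 4*sqrt(24) = 8*sqrt(6); 2*sqrt(216) = 12*sqrt(6)
Combine: (-20 - 8 + 12)·sqrt(6) = -16*sqrt(6)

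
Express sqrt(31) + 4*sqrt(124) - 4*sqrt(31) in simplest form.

5*sqrt(31)

sqrt(31) = sqrt(31); 4*sqrt(124) = 8*sqrt(31); 4*sqrt(31) = 4*sqrt(31)
Combine: (1 + 8 - 4)·sqrt(31) = 5*sqrt(31)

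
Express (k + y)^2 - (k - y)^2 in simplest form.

4*k*y

Only the odd-power cross terms survive.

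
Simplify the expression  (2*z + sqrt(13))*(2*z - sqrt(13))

4*z**2 - 13

(2*z)**2 - (sqrt(13))**2 = 4*z**2 - 13.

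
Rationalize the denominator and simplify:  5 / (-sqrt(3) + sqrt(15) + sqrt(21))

Group as (sqrt(15) + sqrt(21)) - sqrt(3); multiply by (sqrt(15) + sqrt(21)) + sqrt(3), then rationalise the remaining surd.

(-55*sqrt(3) - 5*sqrt(21) + 15*sqrt(15) + 10*sqrt(105))/57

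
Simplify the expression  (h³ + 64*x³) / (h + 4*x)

Factor as (a+b)(a^2-ab+b^2) with a=(4*x), b=h.

h² - 4*h*x + 16*x²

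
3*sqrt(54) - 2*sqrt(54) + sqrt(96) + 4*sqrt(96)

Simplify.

3*sqrt(54) = 9*sqrt(6); 2*sqrt(54) = 6*sqrt(6); sqrt(96) = 4*sqrt(6); 4*sqrt(96) = 16*sqrt(6)
Combine: (9 - 6 + 4 + 16)·sqrt(6) = 23*sqrt(6)

23*sqrt(6)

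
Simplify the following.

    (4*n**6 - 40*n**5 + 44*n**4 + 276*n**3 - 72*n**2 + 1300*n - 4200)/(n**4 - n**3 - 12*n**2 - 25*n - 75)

Factor: 4*n**6 - 40*n**5 + 44*n**4 + 276*n**3 - 72*n**2 + 1300*n - 4200 = 4*(n - 7)*(n - 2)*(n - 5)*(n**2 + n + 5)*(n + 3);  n**4 - n**3 - 12*n**2 - 25*n - 75 = (n**2 + n + 5)*(n - 5)*(n + 3)
Cancel the common factors (n**2 + n + 5), (n - 5), (n + 3).

4*n**2 - 36*n + 56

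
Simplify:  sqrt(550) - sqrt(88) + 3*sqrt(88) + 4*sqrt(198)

21*sqrt(22)

sqrt(550) = 5*sqrt(22); sqrt(88) = 2*sqrt(22); 3*sqrt(88) = 6*sqrt(22); 4*sqrt(198) = 12*sqrt(22)
Combine: (5 - 2 + 6 + 12)·sqrt(22) = 21*sqrt(22)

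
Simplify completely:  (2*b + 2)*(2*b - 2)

Product of conjugates: (P+Q)(P-Q) = P^2 - Q^2.

4*b^2 - 4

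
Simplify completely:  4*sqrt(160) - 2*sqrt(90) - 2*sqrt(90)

4*sqrt(10)

4*sqrt(160) = 16*sqrt(10); 2*sqrt(90) = 6*sqrt(10); 2*sqrt(90) = 6*sqrt(10)
Combine: (16 - 6 - 6)·sqrt(10) = 4*sqrt(10)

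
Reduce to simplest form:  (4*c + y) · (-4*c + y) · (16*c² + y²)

-256*c⁴ + y⁴

Pair the conjugate factors: (y+(4*c))(y-(4*c)) = -16*c² + y², then repeat with the next factor.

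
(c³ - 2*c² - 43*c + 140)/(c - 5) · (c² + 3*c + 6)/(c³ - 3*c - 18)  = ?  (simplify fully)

(c² + 3*c - 28)/(c - 3)

Factor: c³ - 2*c² - 43*c + 140 = (c - 5)·(c + 7)·(c - 4);  c³ - 3*c - 18 = (c² + 3*c + 6)·(c - 3)
Cancel the common factors (c² + 3*c + 6), (c - 5).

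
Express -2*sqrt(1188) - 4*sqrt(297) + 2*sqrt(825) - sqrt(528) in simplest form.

2*sqrt(1188) = 12*sqrt(33); 4*sqrt(297) = 12*sqrt(33); 2*sqrt(825) = 10*sqrt(33); sqrt(528) = 4*sqrt(33)

-18*sqrt(33)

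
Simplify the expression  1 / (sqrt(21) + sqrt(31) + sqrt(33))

Group as (sqrt(21) + sqrt(31)) + sqrt(33); multiply by (sqrt(21) + sqrt(31)) - sqrt(33), then rationalise the remaining surd.

(-6*sqrt(2387) + 19*sqrt(33) + 23*sqrt(31) + 43*sqrt(21))/2243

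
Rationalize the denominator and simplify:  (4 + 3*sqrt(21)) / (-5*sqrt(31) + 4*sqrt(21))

(-15*sqrt(651) - 252 - 20*sqrt(31) - 16*sqrt(21))/439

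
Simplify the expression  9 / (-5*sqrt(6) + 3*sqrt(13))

Multiply numerator and denominator by 3*sqrt(13) + 5*sqrt(6).
Denominator becomes -33; numerator becomes 27*sqrt(13) + 45*sqrt(6).

(-15*sqrt(6) - 9*sqrt(13))/11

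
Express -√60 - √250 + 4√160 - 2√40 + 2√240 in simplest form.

√60 = 2*√15; √250 = 5*√10; 4√160 = 16*√10; 2√40 = 4*√10; 2√240 = 8*√15

7*√10 + 6*√15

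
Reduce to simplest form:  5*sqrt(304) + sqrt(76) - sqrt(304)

18*sqrt(19)

5*sqrt(304) = 20*sqrt(19); sqrt(76) = 2*sqrt(19); sqrt(304) = 4*sqrt(19)
Combine: (20 + 2 - 4)·sqrt(19) = 18*sqrt(19)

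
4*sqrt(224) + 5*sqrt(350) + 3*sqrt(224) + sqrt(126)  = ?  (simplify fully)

56*sqrt(14)

4*sqrt(224) = 16*sqrt(14); 5*sqrt(350) = 25*sqrt(14); 3*sqrt(224) = 12*sqrt(14); sqrt(126) = 3*sqrt(14)
Combine: (16 + 25 + 12 + 3)·sqrt(14) = 56*sqrt(14)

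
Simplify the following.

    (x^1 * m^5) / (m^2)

m^3*x

Quotient: x^1 * m^3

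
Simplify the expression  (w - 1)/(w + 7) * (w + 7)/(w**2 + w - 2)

1/(w + 2)

Factor: w**2 + w - 2 = (w - 1)*(w + 2)
Cancel the common factors (w - 1), (w + 7).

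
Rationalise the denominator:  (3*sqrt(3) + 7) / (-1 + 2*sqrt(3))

Multiply numerator and denominator by -2*sqrt(3) - 1.
Denominator becomes -11; numerator becomes -17*sqrt(3) - 25.

(25 + 17*sqrt(3))/11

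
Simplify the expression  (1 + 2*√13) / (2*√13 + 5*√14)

Multiply numerator and denominator by -5*√14 + 2*√13.
Denominator becomes -298; numerator becomes -10*√182 - 5*√14 + 2*√13 + 52.

(-52 - 2*√13 + 5*√14 + 10*√182)/298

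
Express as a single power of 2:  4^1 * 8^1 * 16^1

4^1 = 2^2; 8^1 = 2^3; 16^1 = 2^4
Combine exponents: 2^9

2^9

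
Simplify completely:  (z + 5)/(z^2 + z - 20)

Factor: z^2 + z - 20 = (z - 4)*(z + 5)
Cancel the common factor (z + 5).

1/(z - 4)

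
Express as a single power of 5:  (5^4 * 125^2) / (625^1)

5^6

5^4 = 5^4; 125^2 = 5^6; 625^1 = 5^4
Combine exponents: 5^6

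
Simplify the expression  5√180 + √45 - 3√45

24*√5

5√180 = 30*√5; √45 = 3*√5; 3√45 = 9*√5
Combine: (30 + 3 - 9)·√5 = 24*√5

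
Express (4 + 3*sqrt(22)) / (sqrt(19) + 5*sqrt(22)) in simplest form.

(-3*sqrt(418) - 4*sqrt(19) + 20*sqrt(22) + 330)/531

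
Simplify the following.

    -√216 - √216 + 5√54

√216 = 6*√6; √216 = 6*√6; 5√54 = 15*√6
Combine: (-6 - 6 + 15)·√6 = 3*√6

3*√6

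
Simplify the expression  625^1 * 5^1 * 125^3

5^14

625^1 = 5^4; 5^1 = 5^1; 125^3 = 5^9
Combine exponents: 5^14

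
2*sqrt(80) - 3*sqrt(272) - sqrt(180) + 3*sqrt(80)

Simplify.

-12*sqrt(17) + 14*sqrt(5)

2*sqrt(80) = 8*sqrt(5); 3*sqrt(272) = 12*sqrt(17); sqrt(180) = 6*sqrt(5); 3*sqrt(80) = 12*sqrt(5)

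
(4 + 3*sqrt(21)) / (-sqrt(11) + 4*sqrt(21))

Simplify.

Multiply numerator and denominator by sqrt(11) + 4*sqrt(21).
Denominator becomes 325; numerator becomes 4*sqrt(11) + 3*sqrt(231) + 16*sqrt(21) + 252.

(4*sqrt(11) + 3*sqrt(231) + 16*sqrt(21) + 252)/325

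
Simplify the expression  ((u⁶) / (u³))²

Inside the bracket: u³
Raise to the power 2: u⁶

u⁶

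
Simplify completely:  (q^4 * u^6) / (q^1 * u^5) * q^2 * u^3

q^5*u^4

Quotient: q^3 * u^1
Multiply by q^2 * u^3: add exponents.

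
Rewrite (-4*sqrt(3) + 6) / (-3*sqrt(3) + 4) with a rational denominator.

(-2*sqrt(3) + 12)/11

Multiply numerator and denominator by 4 + 3*sqrt(3).
Denominator becomes -11; numerator becomes -12 + 2*sqrt(3).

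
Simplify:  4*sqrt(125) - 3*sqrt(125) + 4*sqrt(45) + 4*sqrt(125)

37*sqrt(5)

4*sqrt(125) = 20*sqrt(5); 3*sqrt(125) = 15*sqrt(5); 4*sqrt(45) = 12*sqrt(5); 4*sqrt(125) = 20*sqrt(5)
Combine: (20 - 15 + 12 + 20)·sqrt(5) = 37*sqrt(5)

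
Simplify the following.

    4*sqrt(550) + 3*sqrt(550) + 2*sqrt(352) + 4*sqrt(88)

4*sqrt(550) = 20*sqrt(22); 3*sqrt(550) = 15*sqrt(22); 2*sqrt(352) = 8*sqrt(22); 4*sqrt(88) = 8*sqrt(22)
Combine: (20 + 15 + 8 + 8)·sqrt(22) = 51*sqrt(22)

51*sqrt(22)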